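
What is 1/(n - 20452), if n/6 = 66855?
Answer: 1/380678 ≈ 2.6269e-6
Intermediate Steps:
n = 401130 (n = 6*66855 = 401130)
1/(n - 20452) = 1/(401130 - 20452) = 1/380678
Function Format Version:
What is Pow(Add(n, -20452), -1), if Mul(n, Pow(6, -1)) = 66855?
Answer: Rational(1, 380678) ≈ 2.6269e-6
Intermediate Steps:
n = 401130 (n = Mul(6, 66855) = 401130)
Pow(Add(n, -20452), -1) = Pow(Add(401130, -20452), -1) = Pow(380678, -1) = Rational(1, 380678)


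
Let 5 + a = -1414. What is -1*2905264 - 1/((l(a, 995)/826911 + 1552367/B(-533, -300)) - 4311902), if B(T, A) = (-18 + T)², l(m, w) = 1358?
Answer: -3144965865548666185461217/1082506052995155427 ≈ -2.9053e+6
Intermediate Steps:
a = -1419 (a = -5 - 1414 = -1419)
-1*2905264 - 1/((l(a, 995)/826911 + 1552367/B(-533, -300)) - 4311902) = -1*2905264 - 1/((1358/826911 + 1552367/((-18 - 533)²)) - 4311902) = -2905264 - 1/((1358*(1/826911) + 1552367/((-551)²)) - 4311902) = -2905264 - 1/((1358/826911 + 1552367/303601) - 4311902) = -2905264 - 1/(1284081638495/251051006511 - 4311902) = -2905264 - 1/(-1082506052995155427/251051006511) = -2905264 - 1*(-251051006511/1082506052995155427) = -2905264 + 251051006511/1082506052995155427 = -3144965865548666185461217/1082506052995155427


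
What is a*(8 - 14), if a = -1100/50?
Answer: 132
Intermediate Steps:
a = -22 (a = -1100*1/50 = -22)
a*(8 - 14) = -22*(8 - 14) = -22*(-6) = 132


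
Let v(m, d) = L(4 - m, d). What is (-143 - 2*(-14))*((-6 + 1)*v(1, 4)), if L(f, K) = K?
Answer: 2300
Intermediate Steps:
v(m, d) = d
(-143 - 2*(-14))*((-6 + 1)*v(1, 4)) = (-143 - 2*(-14))*((-6 + 1)*4) = (-143 + 28)*(-5*4) = -115*(-20) = 2300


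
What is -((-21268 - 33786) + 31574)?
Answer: 23480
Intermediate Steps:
-((-21268 - 33786) + 31574) = -(-55054 + 31574) = -1*(-23480) = 23480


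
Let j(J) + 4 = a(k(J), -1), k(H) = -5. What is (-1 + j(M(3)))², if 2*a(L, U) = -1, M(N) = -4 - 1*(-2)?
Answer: 121/4 ≈ 30.250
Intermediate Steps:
M(N) = -2 (M(N) = -4 + 2 = -2)
a(L, U) = -½ (a(L, U) = (½)*(-1) = -½)
j(J) = -9/2 (j(J) = -4 - ½ = -9/2)
(-1 + j(M(3)))² = (-1 - 9/2)² = (-11/2)² = 121/4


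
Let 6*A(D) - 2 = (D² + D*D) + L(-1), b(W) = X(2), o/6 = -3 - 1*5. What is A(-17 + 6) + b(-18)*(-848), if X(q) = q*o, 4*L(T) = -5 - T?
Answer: 162897/2 ≈ 81449.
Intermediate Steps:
o = -48 (o = 6*(-3 - 1*5) = 6*(-3 - 5) = 6*(-8) = -48)
L(T) = -5/4 - T/4 (L(T) = (-5 - T)/4 = -5/4 - T/4)
X(q) = -48*q (X(q) = q*(-48) = -48*q)
b(W) = -96 (b(W) = -48*2 = -96)
A(D) = ⅙ + D²/3 (A(D) = ⅓ + ((D² + D*D) + (-5/4 - ¼*(-1)))/6 = ⅓ + ((D² + D²) + (-5/4 + ¼))/6 = ⅓ + (2*D² - 1)/6 = ⅓ + (-1 + 2*D²)/6 = ⅓ + (-⅙ + D²/3) = ⅙ + D²/3)
A(-17 + 6) + b(-18)*(-848) = (⅙ + (-17 + 6)²/3) - 96*(-848) = (⅙ + (⅓)*(-11)²) + 81408 = (⅙ + (⅓)*121) + 81408 = (⅙ + 121/3) + 81408 = 81/2 + 81408 = 162897/2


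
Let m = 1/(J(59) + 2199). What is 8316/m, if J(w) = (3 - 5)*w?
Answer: 17305596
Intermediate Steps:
J(w) = -2*w
m = 1/2081 (m = 1/(-2*59 + 2199) = 1/(-118 + 2199) = 1/2081 ≈ 0.00048054)
8316/m = 8316/(1/2081) = 8316*2081 = 17305596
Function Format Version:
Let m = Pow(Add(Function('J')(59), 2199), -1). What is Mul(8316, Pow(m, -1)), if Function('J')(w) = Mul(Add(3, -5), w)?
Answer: 17305596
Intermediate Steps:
Function('J')(w) = Mul(-2, w)
m = Rational(1, 2081) (m = Pow(Add(Mul(-2, 59), 2199), -1) = Pow(Add(-118, 2199), -1) = Pow(2081, -1) = Rational(1, 2081) ≈ 0.00048054)
Mul(8316, Pow(m, -1)) = Mul(8316, Pow(Rational(1, 2081), -1)) = Mul(8316, 2081) = 17305596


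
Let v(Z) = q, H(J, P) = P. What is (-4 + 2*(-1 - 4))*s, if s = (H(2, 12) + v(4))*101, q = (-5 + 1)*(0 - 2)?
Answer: -28280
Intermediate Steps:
q = 8 (q = -4*(-2) = 8)
v(Z) = 8
s = 2020 (s = (12 + 8)*101 = 20*101 = 2020)
(-4 + 2*(-1 - 4))*s = (-4 + 2*(-1 - 4))*2020 = (-4 + 2*(-5))*2020 = (-4 - 10)*2020 = -14*2020 = -28280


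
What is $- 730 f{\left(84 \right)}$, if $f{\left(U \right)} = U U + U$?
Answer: $-5212200$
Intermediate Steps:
$f{\left(U \right)} = U + U^{2}$ ($f{\left(U \right)} = U^{2} + U = U + U^{2}$)
$- 730 f{\left(84 \right)} = - 730 \cdot 84 \left(1 + 84\right) = - 730 \cdot 84 \cdot 85 = \left(-730\right) 7140 = -5212200$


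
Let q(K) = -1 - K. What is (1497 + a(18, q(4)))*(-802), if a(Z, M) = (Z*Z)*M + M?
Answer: 102656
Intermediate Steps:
a(Z, M) = M + M*Z**2 (a(Z, M) = Z**2*M + M = M*Z**2 + M = M + M*Z**2)
(1497 + a(18, q(4)))*(-802) = (1497 + (-1 - 1*4)*(1 + 18**2))*(-802) = (1497 + (-1 - 4)*(1 + 324))*(-802) = (1497 - 5*325)*(-802) = (1497 - 1625)*(-802) = -128*(-802) = 102656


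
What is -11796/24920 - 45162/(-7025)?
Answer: 52128507/8753150 ≈ 5.9554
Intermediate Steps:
-11796/24920 - 45162/(-7025) = -11796*1/24920 - 45162*(-1/7025) = -2949/6230 + 45162/7025 = 52128507/8753150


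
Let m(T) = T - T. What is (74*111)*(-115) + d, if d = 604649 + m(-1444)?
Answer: -339961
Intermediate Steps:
m(T) = 0
d = 604649 (d = 604649 + 0 = 604649)
(74*111)*(-115) + d = (74*111)*(-115) + 604649 = 8214*(-115) + 604649 = -944610 + 604649 = -339961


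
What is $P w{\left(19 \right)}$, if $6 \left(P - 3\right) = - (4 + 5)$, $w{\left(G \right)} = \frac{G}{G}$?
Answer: $\frac{3}{2} \approx 1.5$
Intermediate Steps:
$w{\left(G \right)} = 1$
$P = \frac{3}{2}$ ($P = 3 + \frac{\left(-1\right) \left(4 + 5\right)}{6} = 3 + \frac{\left(-1\right) 9}{6} = 3 + \frac{1}{6} \left(-9\right) = 3 - \frac{3}{2} = \frac{3}{2} \approx 1.5$)
$P w{\left(19 \right)} = \frac{3}{2} \cdot 1 = \frac{3}{2}$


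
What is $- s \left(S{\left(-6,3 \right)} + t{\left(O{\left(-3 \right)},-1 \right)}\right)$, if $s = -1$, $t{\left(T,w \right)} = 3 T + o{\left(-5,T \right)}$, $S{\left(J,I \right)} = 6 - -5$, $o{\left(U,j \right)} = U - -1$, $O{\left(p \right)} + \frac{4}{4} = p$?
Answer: $-5$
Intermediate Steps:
$O{\left(p \right)} = -1 + p$
$o{\left(U,j \right)} = 1 + U$ ($o{\left(U,j \right)} = U + 1 = 1 + U$)
$S{\left(J,I \right)} = 11$ ($S{\left(J,I \right)} = 6 + 5 = 11$)
$t{\left(T,w \right)} = -4 + 3 T$ ($t{\left(T,w \right)} = 3 T + \left(1 - 5\right) = 3 T - 4 = -4 + 3 T$)
$- s \left(S{\left(-6,3 \right)} + t{\left(O{\left(-3 \right)},-1 \right)}\right) = - \left(-1\right) \left(11 + \left(-4 + 3 \left(-1 - 3\right)\right)\right) = - \left(-1\right) \left(11 + \left(-4 + 3 \left(-4\right)\right)\right) = - \left(-1\right) \left(11 - 16\right) = - \left(-1\right) \left(-5\right) = \left(-1\right) 5 = -5$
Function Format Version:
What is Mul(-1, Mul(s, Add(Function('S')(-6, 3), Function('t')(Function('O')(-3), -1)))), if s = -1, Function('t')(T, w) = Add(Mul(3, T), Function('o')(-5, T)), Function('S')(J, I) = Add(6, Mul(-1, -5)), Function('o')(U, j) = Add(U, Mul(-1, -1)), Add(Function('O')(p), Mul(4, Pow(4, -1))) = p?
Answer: -5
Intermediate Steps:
Function('O')(p) = Add(-1, p)
Function('o')(U, j) = Add(1, U) (Function('o')(U, j) = Add(U, 1) = Add(1, U))
Function('S')(J, I) = 11 (Function('S')(J, I) = Add(6, 5) = 11)
Function('t')(T, w) = Add(-4, Mul(3, T)) (Function('t')(T, w) = Add(Mul(3, T), Add(1, -5)) = Add(Mul(3, T), -4) = Add(-4, Mul(3, T)))
Mul(-1, Mul(s, Add(Function('S')(-6, 3), Function('t')(Function('O')(-3), -1)))) = Mul(-1, Mul(-1, Add(11, Add(-4, Mul(3, Add(-1, -3)))))) = Mul(-1, Mul(-1, Add(11, Add(-4, Mul(3, -4))))) = Mul(-1, Mul(-1, Add(11, Add(-4, -12)))) = Mul(-1, Mul(-1, Add(11, -16))) = Mul(-1, Mul(-1, -5)) = Mul(-1, 5) = -5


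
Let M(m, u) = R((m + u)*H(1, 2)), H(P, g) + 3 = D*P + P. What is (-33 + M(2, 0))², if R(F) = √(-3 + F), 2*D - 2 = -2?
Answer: (33 - I*√7)² ≈ 1082.0 - 174.62*I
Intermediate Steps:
D = 0 (D = 1 + (½)*(-2) = 1 - 1 = 0)
H(P, g) = -3 + P (H(P, g) = -3 + (0*P + P) = -3 + (0 + P) = -3 + P)
M(m, u) = √(-3 - 2*m - 2*u) (M(m, u) = √(-3 + (m + u)*(-3 + 1)) = √(-3 + (m + u)*(-2)) = √(-3 + (-2*m - 2*u)) = √(-3 - 2*m - 2*u))
(-33 + M(2, 0))² = (-33 + √(-3 - 2*2 - 2*0))² = (-33 + √(-3 - 4 + 0))² = (-33 + √(-7))² = (-33 + I*√7)²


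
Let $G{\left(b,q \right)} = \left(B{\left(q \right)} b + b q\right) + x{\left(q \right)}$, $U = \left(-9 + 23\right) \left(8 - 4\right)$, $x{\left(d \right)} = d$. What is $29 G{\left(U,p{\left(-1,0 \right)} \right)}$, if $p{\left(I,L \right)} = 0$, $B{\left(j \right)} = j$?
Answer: $0$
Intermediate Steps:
$U = 56$ ($U = 14 \cdot 4 = 56$)
$G{\left(b,q \right)} = q + 2 b q$ ($G{\left(b,q \right)} = \left(q b + b q\right) + q = \left(b q + b q\right) + q = 2 b q + q = q + 2 b q$)
$29 G{\left(U,p{\left(-1,0 \right)} \right)} = 29 \cdot 0 \left(1 + 2 \cdot 56\right) = 29 \cdot 0 \left(1 + 112\right) = 29 \cdot 0 \cdot 113 = 29 \cdot 0 = 0$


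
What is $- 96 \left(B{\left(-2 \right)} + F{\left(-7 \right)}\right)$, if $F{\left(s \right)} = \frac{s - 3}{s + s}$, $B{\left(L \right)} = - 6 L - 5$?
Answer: $- \frac{5184}{7} \approx -740.57$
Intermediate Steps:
$B{\left(L \right)} = -5 - 6 L$
$F{\left(s \right)} = \frac{-3 + s}{2 s}$
$- 96 \left(B{\left(-2 \right)} + F{\left(-7 \right)}\right) = - 96 \left(\left(-5 - -12\right) + \frac{-3 - 7}{2 \left(-7\right)}\right) = - 96 \left(\left(-5 + 12\right) + \frac{1}{2} \left(- \frac{1}{7}\right) \left(-10\right)\right) = - 96 \left(7 + \frac{5}{7}\right) = \left(-96\right) \frac{54}{7} = - \frac{5184}{7}$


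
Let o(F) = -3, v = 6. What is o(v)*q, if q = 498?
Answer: -1494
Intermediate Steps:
o(v)*q = -3*498 = -1494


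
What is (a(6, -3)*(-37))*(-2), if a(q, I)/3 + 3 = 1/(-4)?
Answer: -1443/2 ≈ -721.50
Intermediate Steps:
a(q, I) = -39/4 (a(q, I) = -9 + 3/(-4) = -9 + 3*(-1/4) = -9 - 3/4 = -39/4)
(a(6, -3)*(-37))*(-2) = -39/4*(-37)*(-2) = (1443/4)*(-2) = -1443/2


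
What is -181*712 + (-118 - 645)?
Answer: -129635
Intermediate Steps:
-181*712 + (-118 - 645) = -128872 - 763 = -129635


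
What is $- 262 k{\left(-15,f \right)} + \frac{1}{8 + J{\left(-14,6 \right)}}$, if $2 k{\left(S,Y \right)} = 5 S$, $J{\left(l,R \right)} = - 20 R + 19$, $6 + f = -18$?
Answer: $\frac{913724}{93} \approx 9825.0$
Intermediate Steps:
$f = -24$ ($f = -6 - 18 = -24$)
$J{\left(l,R \right)} = 19 - 20 R$
$k{\left(S,Y \right)} = \frac{5 S}{2}$
$- 262 k{\left(-15,f \right)} + \frac{1}{8 + J{\left(-14,6 \right)}} = - 262 \cdot \frac{5}{2} \left(-15\right) + \frac{1}{8 + \left(19 - 120\right)} = \left(-262\right) \left(- \frac{75}{2}\right) + \frac{1}{8 + \left(19 - 120\right)} = 9825 + \frac{1}{8 - 101} = 9825 + \frac{1}{-93} = 9825 - \frac{1}{93} = \frac{913724}{93}$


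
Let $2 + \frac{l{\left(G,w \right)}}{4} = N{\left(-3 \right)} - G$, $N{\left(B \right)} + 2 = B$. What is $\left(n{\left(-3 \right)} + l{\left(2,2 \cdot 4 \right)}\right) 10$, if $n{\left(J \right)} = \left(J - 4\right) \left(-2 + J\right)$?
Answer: $-10$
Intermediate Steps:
$N{\left(B \right)} = -2 + B$
$n{\left(J \right)} = \left(-4 + J\right) \left(-2 + J\right)$
$l{\left(G,w \right)} = -28 - 4 G$ ($l{\left(G,w \right)} = -8 + 4 \left(\left(-2 - 3\right) - G\right) = -8 + 4 \left(-5 - G\right) = -8 - \left(20 + 4 G\right) = -28 - 4 G$)
$\left(n{\left(-3 \right)} + l{\left(2,2 \cdot 4 \right)}\right) 10 = \left(\left(8 + \left(-3\right)^{2} - -18\right) - 36\right) 10 = \left(\left(8 + 9 + 18\right) - 36\right) 10 = \left(35 - 36\right) 10 = \left(-1\right) 10 = -10$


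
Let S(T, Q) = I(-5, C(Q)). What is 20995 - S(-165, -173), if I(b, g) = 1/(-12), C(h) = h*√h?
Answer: 251941/12 ≈ 20995.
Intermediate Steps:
C(h) = h^(3/2)
I(b, g) = -1/12
S(T, Q) = -1/12
20995 - S(-165, -173) = 20995 - 1*(-1/12) = 20995 + 1/12 = 251941/12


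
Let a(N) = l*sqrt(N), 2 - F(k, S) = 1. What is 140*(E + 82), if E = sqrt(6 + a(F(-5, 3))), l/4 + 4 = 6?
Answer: 11480 + 140*sqrt(14) ≈ 12004.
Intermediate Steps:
l = 8 (l = -16 + 4*6 = -16 + 24 = 8)
F(k, S) = 1 (F(k, S) = 2 - 1*1 = 2 - 1 = 1)
a(N) = 8*sqrt(N)
E = sqrt(14) (E = sqrt(6 + 8*sqrt(1)) = sqrt(6 + 8*1) = sqrt(6 + 8) = sqrt(14) ≈ 3.7417)
140*(E + 82) = 140*(sqrt(14) + 82) = 140*(82 + sqrt(14)) = 11480 + 140*sqrt(14)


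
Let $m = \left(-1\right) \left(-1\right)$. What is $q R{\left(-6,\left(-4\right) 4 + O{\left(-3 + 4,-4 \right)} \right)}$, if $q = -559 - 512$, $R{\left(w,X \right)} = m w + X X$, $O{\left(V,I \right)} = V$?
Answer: $-234549$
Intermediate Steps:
$m = 1$
$R{\left(w,X \right)} = w + X^{2}$ ($R{\left(w,X \right)} = 1 w + X X = w + X^{2}$)
$q = -1071$
$q R{\left(-6,\left(-4\right) 4 + O{\left(-3 + 4,-4 \right)} \right)} = - 1071 \left(-6 + \left(\left(-4\right) 4 + \left(-3 + 4\right)\right)^{2}\right) = - 1071 \left(-6 + \left(-16 + 1\right)^{2}\right) = - 1071 \left(-6 + \left(-15\right)^{2}\right) = - 1071 \left(-6 + 225\right) = \left(-1071\right) 219 = -234549$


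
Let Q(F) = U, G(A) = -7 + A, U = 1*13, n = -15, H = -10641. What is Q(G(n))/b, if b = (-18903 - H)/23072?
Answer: -149968/4131 ≈ -36.303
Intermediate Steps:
U = 13
Q(F) = 13
b = -4131/11536 (b = (-18903 - 1*(-10641))/23072 = (-18903 + 10641)*(1/23072) = -8262*1/23072 = -4131/11536 ≈ -0.35810)
Q(G(n))/b = 13/(-4131/11536) = 13*(-11536/4131) = -149968/4131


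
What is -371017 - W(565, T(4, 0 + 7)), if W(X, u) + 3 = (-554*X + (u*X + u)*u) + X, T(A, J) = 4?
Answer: -67625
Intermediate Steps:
W(X, u) = -3 - 553*X + u*(u + X*u) (W(X, u) = -3 + ((-554*X + (u*X + u)*u) + X) = -3 + ((-554*X + (X*u + u)*u) + X) = -3 + ((-554*X + (u + X*u)*u) + X) = -3 + ((-554*X + u*(u + X*u)) + X) = -3 + (-553*X + u*(u + X*u)) = -3 - 553*X + u*(u + X*u))
-371017 - W(565, T(4, 0 + 7)) = -371017 - (-3 + 4**2 - 553*565 + 565*4**2) = -371017 - (-3 + 16 - 312445 + 565*16) = -371017 - (-3 + 16 - 312445 + 9040) = -371017 - 1*(-303392) = -371017 + 303392 = -67625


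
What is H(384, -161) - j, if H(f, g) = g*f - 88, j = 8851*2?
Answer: -79614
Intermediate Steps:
j = 17702
H(f, g) = -88 + f*g (H(f, g) = f*g - 88 = -88 + f*g)
H(384, -161) - j = (-88 + 384*(-161)) - 1*17702 = (-88 - 61824) - 17702 = -61912 - 17702 = -79614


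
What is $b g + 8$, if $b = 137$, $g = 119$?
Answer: $16311$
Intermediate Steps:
$b g + 8 = 137 \cdot 119 + 8 = 16303 + 8 = 16311$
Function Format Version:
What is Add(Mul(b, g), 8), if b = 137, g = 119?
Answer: 16311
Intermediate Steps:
Add(Mul(b, g), 8) = Add(Mul(137, 119), 8) = Add(16303, 8) = 16311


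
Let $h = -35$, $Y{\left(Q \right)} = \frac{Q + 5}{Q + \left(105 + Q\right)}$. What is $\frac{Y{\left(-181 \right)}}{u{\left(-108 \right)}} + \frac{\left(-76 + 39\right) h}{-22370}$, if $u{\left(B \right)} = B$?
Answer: $- \frac{1994057}{31045086} \approx -0.064231$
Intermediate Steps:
$Y{\left(Q \right)} = \frac{5 + Q}{105 + 2 Q}$
$\frac{Y{\left(-181 \right)}}{u{\left(-108 \right)}} + \frac{\left(-76 + 39\right) h}{-22370} = \frac{\frac{1}{105 + 2 \left(-181\right)} \left(5 - 181\right)}{-108} + \frac{\left(-76 + 39\right) \left(-35\right)}{-22370} = \frac{1}{105 - 362} \left(-176\right) \left(- \frac{1}{108}\right) + \left(-37\right) \left(-35\right) \left(- \frac{1}{22370}\right) = \frac{1}{-257} \left(-176\right) \left(- \frac{1}{108}\right) + 1295 \left(- \frac{1}{22370}\right) = \left(- \frac{1}{257}\right) \left(-176\right) \left(- \frac{1}{108}\right) - \frac{259}{4474} = \frac{176}{257} \left(- \frac{1}{108}\right) - \frac{259}{4474} = - \frac{44}{6939} - \frac{259}{4474} = - \frac{1994057}{31045086}$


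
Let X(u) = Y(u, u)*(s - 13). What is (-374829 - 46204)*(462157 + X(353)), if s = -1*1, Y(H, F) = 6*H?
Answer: -182098877665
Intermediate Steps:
s = -1
X(u) = -84*u (X(u) = (6*u)*(-1 - 13) = (6*u)*(-14) = -84*u)
(-374829 - 46204)*(462157 + X(353)) = (-374829 - 46204)*(462157 - 84*353) = -421033*(462157 - 29652) = -421033*432505 = -182098877665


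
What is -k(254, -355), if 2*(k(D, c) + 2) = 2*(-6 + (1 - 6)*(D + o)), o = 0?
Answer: 1278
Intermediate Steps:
k(D, c) = -8 - 5*D (k(D, c) = -2 + (2*(-6 + (1 - 6)*(D + 0)))/2 = -2 + (2*(-6 - 5*D))/2 = -2 + (-12 - 10*D)/2 = -2 + (-6 - 5*D) = -8 - 5*D)
-k(254, -355) = -(-8 - 5*254) = -(-8 - 1270) = -1*(-1278) = 1278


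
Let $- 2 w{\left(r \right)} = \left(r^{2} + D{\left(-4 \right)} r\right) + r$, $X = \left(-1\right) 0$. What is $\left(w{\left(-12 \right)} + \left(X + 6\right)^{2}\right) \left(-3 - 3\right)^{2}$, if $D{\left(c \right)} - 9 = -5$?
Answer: $-216$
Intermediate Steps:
$X = 0$
$D{\left(c \right)} = 4$ ($D{\left(c \right)} = 9 - 5 = 4$)
$w{\left(r \right)} = - \frac{5 r}{2} - \frac{r^{2}}{2}$ ($w{\left(r \right)} = - \frac{\left(r^{2} + 4 r\right) + r}{2} = - \frac{r^{2} + 5 r}{2} = - \frac{5 r}{2} - \frac{r^{2}}{2}$)
$\left(w{\left(-12 \right)} + \left(X + 6\right)^{2}\right) \left(-3 - 3\right)^{2} = \left(\left(- \frac{1}{2}\right) \left(-12\right) \left(5 - 12\right) + \left(0 + 6\right)^{2}\right) \left(-3 - 3\right)^{2} = \left(\left(- \frac{1}{2}\right) \left(-12\right) \left(-7\right) + 6^{2}\right) \left(-6\right)^{2} = \left(-42 + 36\right) 36 = \left(-6\right) 36 = -216$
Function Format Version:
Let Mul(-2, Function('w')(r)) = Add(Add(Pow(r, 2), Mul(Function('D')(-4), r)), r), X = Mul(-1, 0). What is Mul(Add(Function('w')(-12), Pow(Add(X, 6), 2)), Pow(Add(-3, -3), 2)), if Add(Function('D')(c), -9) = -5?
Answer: -216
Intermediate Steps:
X = 0
Function('D')(c) = 4 (Function('D')(c) = Add(9, -5) = 4)
Function('w')(r) = Add(Mul(Rational(-5, 2), r), Mul(Rational(-1, 2), Pow(r, 2))) (Function('w')(r) = Mul(Rational(-1, 2), Add(Add(Pow(r, 2), Mul(4, r)), r)) = Mul(Rational(-1, 2), Add(Pow(r, 2), Mul(5, r))) = Add(Mul(Rational(-5, 2), r), Mul(Rational(-1, 2), Pow(r, 2))))
Mul(Add(Function('w')(-12), Pow(Add(X, 6), 2)), Pow(Add(-3, -3), 2)) = Mul(Add(Mul(Rational(-1, 2), -12, Add(5, -12)), Pow(Add(0, 6), 2)), Pow(Add(-3, -3), 2)) = Mul(Add(Mul(Rational(-1, 2), -12, -7), Pow(6, 2)), Pow(-6, 2)) = Mul(Add(-42, 36), 36) = Mul(-6, 36) = -216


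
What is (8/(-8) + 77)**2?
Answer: 5776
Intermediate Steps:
(8/(-8) + 77)**2 = (8*(-1/8) + 77)**2 = (-1 + 77)**2 = 76**2 = 5776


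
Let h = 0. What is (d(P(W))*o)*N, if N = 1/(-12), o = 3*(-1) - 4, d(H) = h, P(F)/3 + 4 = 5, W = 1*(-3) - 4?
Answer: 0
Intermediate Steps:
W = -7 (W = -3 - 4 = -7)
P(F) = 3 (P(F) = -12 + 3*5 = -12 + 15 = 3)
d(H) = 0
o = -7 (o = -3 - 4 = -7)
N = -1/12 ≈ -0.083333
(d(P(W))*o)*N = (0*(-7))*(-1/12) = 0*(-1/12) = 0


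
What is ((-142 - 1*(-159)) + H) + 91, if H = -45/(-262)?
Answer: 28341/262 ≈ 108.17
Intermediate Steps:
H = 45/262 (H = -45*(-1/262) = 45/262 ≈ 0.17176)
((-142 - 1*(-159)) + H) + 91 = ((-142 - 1*(-159)) + 45/262) + 91 = ((-142 + 159) + 45/262) + 91 = (17 + 45/262) + 91 = 4499/262 + 91 = 28341/262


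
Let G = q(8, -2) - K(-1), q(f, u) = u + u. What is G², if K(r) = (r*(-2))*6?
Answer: 256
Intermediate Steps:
q(f, u) = 2*u
K(r) = -12*r (K(r) = -2*r*6 = -12*r)
G = -16 (G = 2*(-2) - (-12)*(-1) = -4 - 1*12 = -4 - 12 = -16)
G² = (-16)² = 256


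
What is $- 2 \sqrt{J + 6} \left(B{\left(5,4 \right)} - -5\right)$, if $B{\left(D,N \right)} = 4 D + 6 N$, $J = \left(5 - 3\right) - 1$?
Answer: $- 98 \sqrt{7} \approx -259.28$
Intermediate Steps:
$J = 1$ ($J = 2 - 1 = 1$)
$- 2 \sqrt{J + 6} \left(B{\left(5,4 \right)} - -5\right) = - 2 \sqrt{1 + 6} \left(\left(4 \cdot 5 + 6 \cdot 4\right) - -5\right) = - 2 \sqrt{7} \left(\left(20 + 24\right) + 5\right) = - 2 \sqrt{7} \left(44 + 5\right) = - 2 \sqrt{7} \cdot 49 = - 98 \sqrt{7}$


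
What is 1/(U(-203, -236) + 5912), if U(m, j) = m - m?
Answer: 1/5912 ≈ 0.00016915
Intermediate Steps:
U(m, j) = 0
1/(U(-203, -236) + 5912) = 1/(0 + 5912) = 1/5912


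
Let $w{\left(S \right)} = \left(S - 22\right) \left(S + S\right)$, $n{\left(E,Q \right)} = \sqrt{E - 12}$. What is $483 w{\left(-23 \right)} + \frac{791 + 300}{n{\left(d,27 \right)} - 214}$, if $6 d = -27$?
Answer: $\frac{91607124302}{91625} - \frac{1091 i \sqrt{66}}{91625} \approx 9.9981 \cdot 10^{5} - 0.096735 i$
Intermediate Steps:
$d = - \frac{9}{2}$ ($d = \frac{1}{6} \left(-27\right) = - \frac{9}{2} \approx -4.5$)
$n{\left(E,Q \right)} = \sqrt{-12 + E}$
$w{\left(S \right)} = 2 S \left(-22 + S\right)$ ($w{\left(S \right)} = \left(-22 + S\right) 2 S = 2 S \left(-22 + S\right)$)
$483 w{\left(-23 \right)} + \frac{791 + 300}{n{\left(d,27 \right)} - 214} = 483 \cdot 2 \left(-23\right) \left(-22 - 23\right) + \frac{791 + 300}{\sqrt{-12 - \frac{9}{2}} - 214} = 483 \cdot 2 \left(-23\right) \left(-45\right) + \frac{1091}{\sqrt{- \frac{33}{2}} - 214} = 483 \cdot 2070 + \frac{1091}{\frac{i \sqrt{66}}{2} - 214} = 999810 + \frac{1091}{-214 + \frac{i \sqrt{66}}{2}}$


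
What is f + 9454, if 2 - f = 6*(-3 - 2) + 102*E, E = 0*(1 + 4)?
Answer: 9486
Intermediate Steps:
E = 0 (E = 0*5 = 0)
f = 32 (f = 2 - (6*(-3 - 2) + 102*0) = 2 - (6*(-5) + 0) = 2 - (-30 + 0) = 2 - 1*(-30) = 2 + 30 = 32)
f + 9454 = 32 + 9454 = 9486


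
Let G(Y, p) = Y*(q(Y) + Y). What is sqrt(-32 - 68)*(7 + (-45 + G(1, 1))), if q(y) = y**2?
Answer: -360*I ≈ -360.0*I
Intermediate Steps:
G(Y, p) = Y*(Y + Y**2) (G(Y, p) = Y*(Y**2 + Y) = Y*(Y + Y**2))
sqrt(-32 - 68)*(7 + (-45 + G(1, 1))) = sqrt(-32 - 68)*(7 + (-45 + 1**2*(1 + 1))) = sqrt(-100)*(7 + (-45 + 1*2)) = (10*I)*(7 + (-45 + 2)) = (10*I)*(7 - 43) = (10*I)*(-36) = -360*I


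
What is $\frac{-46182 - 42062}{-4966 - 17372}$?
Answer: $\frac{44122}{11169} \approx 3.9504$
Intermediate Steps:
$\frac{-46182 - 42062}{-4966 - 17372} = - \frac{88244}{-4966 - 17372} = - \frac{88244}{-22338} = \left(-88244\right) \left(- \frac{1}{22338}\right) = \frac{44122}{11169}$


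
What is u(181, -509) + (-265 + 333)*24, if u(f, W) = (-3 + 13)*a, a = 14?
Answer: 1772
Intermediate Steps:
u(f, W) = 140 (u(f, W) = (-3 + 13)*14 = 10*14 = 140)
u(181, -509) + (-265 + 333)*24 = 140 + (-265 + 333)*24 = 140 + 68*24 = 140 + 1632 = 1772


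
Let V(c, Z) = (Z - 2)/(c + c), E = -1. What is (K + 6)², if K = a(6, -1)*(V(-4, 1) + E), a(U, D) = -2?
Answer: 961/16 ≈ 60.063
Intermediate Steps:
V(c, Z) = (-2 + Z)/(2*c) (V(c, Z) = (-2 + Z)/((2*c)) = (-2 + Z)*(1/(2*c)) = (-2 + Z)/(2*c))
K = 7/4 (K = -2*((½)*(-2 + 1)/(-4) - 1) = -2*((½)*(-¼)*(-1) - 1) = -2*(⅛ - 1) = -2*(-7/8) = 7/4 ≈ 1.7500)
(K + 6)² = (7/4 + 6)² = (31/4)² = 961/16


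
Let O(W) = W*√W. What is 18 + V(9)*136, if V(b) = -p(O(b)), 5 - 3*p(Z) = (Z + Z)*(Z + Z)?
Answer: 395950/3 ≈ 1.3198e+5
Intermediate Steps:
O(W) = W^(3/2)
p(Z) = 5/3 - 4*Z²/3 (p(Z) = 5/3 - (Z + Z)*(Z + Z)/3 = 5/3 - 2*Z*2*Z/3 = 5/3 - 4*Z²/3)
V(b) = -5/3 + 4*b³/3 (V(b) = -(5/3 - 4*b³/3) = -5/3 + 4*b³/3)
18 + V(9)*136 = 18 + (-5/3 + (4/3)*9³)*136 = 18 + (-5/3 + (4/3)*729)*136 = 18 + (-5/3 + 972)*136 = 18 + (2911/3)*136 = 18 + 395896/3 = 395950/3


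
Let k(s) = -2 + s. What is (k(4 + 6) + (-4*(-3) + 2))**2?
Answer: 484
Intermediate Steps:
(k(4 + 6) + (-4*(-3) + 2))**2 = ((-2 + (4 + 6)) + (-4*(-3) + 2))**2 = ((-2 + 10) + (12 + 2))**2 = (8 + 14)**2 = 22**2 = 484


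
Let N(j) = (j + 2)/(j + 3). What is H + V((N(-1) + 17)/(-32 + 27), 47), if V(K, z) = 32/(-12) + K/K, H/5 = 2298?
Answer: 34465/3 ≈ 11488.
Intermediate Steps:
N(j) = (2 + j)/(3 + j)
H = 11490 (H = 5*2298 = 11490)
V(K, z) = -5/3 (V(K, z) = 32*(-1/12) + 1 = -8/3 + 1 = -5/3)
H + V((N(-1) + 17)/(-32 + 27), 47) = 11490 - 5/3 = 34465/3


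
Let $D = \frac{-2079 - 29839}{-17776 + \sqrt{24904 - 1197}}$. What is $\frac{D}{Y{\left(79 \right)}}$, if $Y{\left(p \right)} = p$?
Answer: $\frac{567374368}{24961035051} + \frac{31918 \sqrt{23707}}{24961035051} \approx 0.022927$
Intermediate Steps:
$D = - \frac{31918}{-17776 + \sqrt{23707}} \approx 1.8113$
$\frac{D}{Y{\left(79 \right)}} = \frac{\frac{567374368}{315962469} + \frac{31918 \sqrt{23707}}{315962469}}{79} = \left(\frac{567374368}{315962469} + \frac{31918 \sqrt{23707}}{315962469}\right) \frac{1}{79} = \frac{567374368}{24961035051} + \frac{31918 \sqrt{23707}}{24961035051}$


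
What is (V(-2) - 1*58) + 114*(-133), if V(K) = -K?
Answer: -15218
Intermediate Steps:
(V(-2) - 1*58) + 114*(-133) = (-1*(-2) - 1*58) + 114*(-133) = (2 - 58) - 15162 = -56 - 15162 = -15218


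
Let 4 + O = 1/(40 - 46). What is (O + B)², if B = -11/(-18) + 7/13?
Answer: 124609/13689 ≈ 9.1029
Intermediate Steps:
B = 269/234 (B = -11*(-1/18) + 7*(1/13) = 11/18 + 7/13 = 269/234 ≈ 1.1496)
O = -25/6 (O = -4 + 1/(40 - 46) = -4 + 1/(-6) = -4 - ⅙ = -25/6 ≈ -4.1667)
(O + B)² = (-25/6 + 269/234)² = (-353/117)² = 124609/13689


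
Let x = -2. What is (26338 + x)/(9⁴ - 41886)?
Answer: -26336/35325 ≈ -0.74553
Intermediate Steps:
(26338 + x)/(9⁴ - 41886) = (26338 - 2)/(9⁴ - 41886) = 26336/(6561 - 41886) = 26336/(-35325) = 26336*(-1/35325) = -26336/35325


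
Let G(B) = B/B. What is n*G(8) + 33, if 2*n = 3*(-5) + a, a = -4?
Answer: 47/2 ≈ 23.500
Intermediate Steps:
G(B) = 1
n = -19/2 (n = (3*(-5) - 4)/2 = (-15 - 4)/2 = (½)*(-19) = -19/2 ≈ -9.5000)
n*G(8) + 33 = -19/2*1 + 33 = -19/2 + 33 = 47/2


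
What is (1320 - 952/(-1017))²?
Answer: 1804702065664/1034289 ≈ 1.7449e+6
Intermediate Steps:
(1320 - 952/(-1017))² = (1320 - 952*(-1/1017))² = (1320 + 952/1017)² = (1343392/1017)² = 1804702065664/1034289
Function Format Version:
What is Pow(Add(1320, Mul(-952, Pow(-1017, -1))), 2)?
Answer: Rational(1804702065664, 1034289) ≈ 1.7449e+6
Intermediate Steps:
Pow(Add(1320, Mul(-952, Pow(-1017, -1))), 2) = Pow(Add(1320, Mul(-952, Rational(-1, 1017))), 2) = Pow(Add(1320, Rational(952, 1017)), 2) = Pow(Rational(1343392, 1017), 2) = Rational(1804702065664, 1034289)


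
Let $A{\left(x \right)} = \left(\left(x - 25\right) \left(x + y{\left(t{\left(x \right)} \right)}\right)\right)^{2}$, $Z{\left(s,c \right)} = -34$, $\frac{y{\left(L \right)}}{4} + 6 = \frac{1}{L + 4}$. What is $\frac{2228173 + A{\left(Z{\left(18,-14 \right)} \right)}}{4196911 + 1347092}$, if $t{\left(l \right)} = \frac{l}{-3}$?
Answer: $\frac{7317739421}{2932777587} \approx 2.4952$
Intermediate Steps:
$t{\left(l \right)} = - \frac{l}{3}$ ($t{\left(l \right)} = l \left(- \frac{1}{3}\right) = - \frac{l}{3}$)
$y{\left(L \right)} = -24 + \frac{4}{4 + L}$ ($y{\left(L \right)} = -24 + \frac{4}{L + 4} = -24 + \frac{4}{4 + L}$)
$A{\left(x \right)} = \left(-25 + x\right)^{2} \left(x + \frac{4 \left(-23 + 2 x\right)}{4 - \frac{x}{3}}\right)^{2}$ ($A{\left(x \right)} = \left(\left(x - 25\right) \left(x + \frac{4 \left(-23 - 6 \left(- \frac{x}{3}\right)\right)}{4 - \frac{x}{3}}\right)\right)^{2} = \left(\left(-25 + x\right) \left(x + \frac{4 \left(-23 + 2 x\right)}{4 - \frac{x}{3}}\right)\right)^{2} = \left(-25 + x\right)^{2} \left(x + \frac{4 \left(-23 + 2 x\right)}{4 - \frac{x}{3}}\right)^{2}$)
$\frac{2228173 + A{\left(Z{\left(18,-14 \right)} \right)}}{4196911 + 1347092} = \frac{2228173 + \frac{\left(-25 - 34\right)^{2} \left(276 + \left(-34\right)^{2} - -1224\right)^{2}}{\left(-12 - 34\right)^{2}}}{4196911 + 1347092} = \frac{2228173 + \frac{\left(-59\right)^{2} \left(276 + 1156 + 1224\right)^{2}}{2116}}{5544003} = \left(2228173 + 3481 \cdot \frac{1}{2116} \cdot 2656^{2}\right) \frac{1}{5544003} = \left(2228173 + 3481 \cdot \frac{1}{2116} \cdot 7054336\right) \frac{1}{5544003} = \left(2228173 + \frac{6139035904}{529}\right) \frac{1}{5544003} = \frac{7317739421}{529} \cdot \frac{1}{5544003} = \frac{7317739421}{2932777587}$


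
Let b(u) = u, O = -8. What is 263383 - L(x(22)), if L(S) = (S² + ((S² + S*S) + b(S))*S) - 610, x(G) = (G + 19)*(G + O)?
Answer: -378633407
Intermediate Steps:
x(G) = (-8 + G)*(19 + G) (x(G) = (G + 19)*(G - 8) = (19 + G)*(-8 + G) = (-8 + G)*(19 + G))
L(S) = -610 + S² + S*(S + 2*S²) (L(S) = (S² + ((S² + S*S) + S)*S) - 610 = (S² + ((S² + S²) + S)*S) - 610 = (S² + (2*S² + S)*S) - 610 = (S² + (S + 2*S²)*S) - 610 = (S² + S*(S + 2*S²)) - 610 = -610 + S² + S*(S + 2*S²))
263383 - L(x(22)) = 263383 - (-610 + 2*(-152 + 22² + 11*22)² + 2*(-152 + 22² + 11*22)³) = 263383 - (-610 + 2*(-152 + 484 + 242)² + 2*(-152 + 484 + 242)³) = 263383 - (-610 + 2*574² + 2*574³) = 263383 - (-610 + 2*329476 + 2*189119224) = 263383 - (-610 + 658952 + 378238448) = 263383 - 1*378896790 = 263383 - 378896790 = -378633407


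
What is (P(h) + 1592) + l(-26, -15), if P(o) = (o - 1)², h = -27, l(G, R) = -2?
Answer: 2374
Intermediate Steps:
P(o) = (-1 + o)²
(P(h) + 1592) + l(-26, -15) = ((-1 - 27)² + 1592) - 2 = ((-28)² + 1592) - 2 = (784 + 1592) - 2 = 2376 - 2 = 2374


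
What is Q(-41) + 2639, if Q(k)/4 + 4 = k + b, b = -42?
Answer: 2291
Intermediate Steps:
Q(k) = -184 + 4*k (Q(k) = -16 + 4*(k - 42) = -16 + 4*(-42 + k) = -16 + (-168 + 4*k) = -184 + 4*k)
Q(-41) + 2639 = (-184 + 4*(-41)) + 2639 = (-184 - 164) + 2639 = -348 + 2639 = 2291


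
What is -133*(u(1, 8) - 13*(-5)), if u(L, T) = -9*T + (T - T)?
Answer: 931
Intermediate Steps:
u(L, T) = -9*T (u(L, T) = -9*T + 0 = -9*T)
-133*(u(1, 8) - 13*(-5)) = -133*(-9*8 - 13*(-5)) = -133*(-72 + 65) = -133*(-7) = 931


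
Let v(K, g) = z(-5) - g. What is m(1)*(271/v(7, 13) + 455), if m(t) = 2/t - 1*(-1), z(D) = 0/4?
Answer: 16932/13 ≈ 1302.5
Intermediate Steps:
z(D) = 0 (z(D) = 0*(1/4) = 0)
v(K, g) = -g (v(K, g) = 0 - g = -g)
m(t) = 1 + 2/t (m(t) = 2/t + 1 = 1 + 2/t)
m(1)*(271/v(7, 13) + 455) = ((2 + 1)/1)*(271/((-1*13)) + 455) = (1*3)*(271/(-13) + 455) = 3*(271*(-1/13) + 455) = 3*(-271/13 + 455) = 3*(5644/13) = 16932/13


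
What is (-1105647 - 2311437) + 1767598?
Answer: -1649486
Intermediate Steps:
(-1105647 - 2311437) + 1767598 = -3417084 + 1767598 = -1649486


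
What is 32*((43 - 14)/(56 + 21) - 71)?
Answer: -174016/77 ≈ -2259.9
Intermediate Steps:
32*((43 - 14)/(56 + 21) - 71) = 32*(29/77 - 71) = 32*(-5438/77) = -174016/77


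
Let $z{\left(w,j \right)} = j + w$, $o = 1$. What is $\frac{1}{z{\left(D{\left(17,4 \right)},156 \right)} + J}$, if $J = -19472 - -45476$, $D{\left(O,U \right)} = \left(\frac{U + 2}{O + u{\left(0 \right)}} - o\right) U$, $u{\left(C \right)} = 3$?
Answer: $\frac{5}{130786} \approx 3.823 \cdot 10^{-5}$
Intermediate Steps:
$D{\left(O,U \right)} = U \left(-1 + \frac{2 + U}{3 + O}\right)$ ($D{\left(O,U \right)} = \left(\frac{U + 2}{O + 3} - 1\right) U = \left(\frac{2 + U}{3 + O} - 1\right) U = \left(-1 + \frac{2 + U}{3 + O}\right) U = U \left(-1 + \frac{2 + U}{3 + O}\right)$)
$J = 26004$ ($J = -19472 + 45476 = 26004$)
$\frac{1}{z{\left(D{\left(17,4 \right)},156 \right)} + J} = \frac{1}{\left(156 + \frac{4 \left(-1 + 4 - 17\right)}{3 + 17}\right) + 26004} = \frac{1}{\left(156 + \frac{4 \left(-1 + 4 - 17\right)}{20}\right) + 26004} = \frac{1}{\left(156 + 4 \cdot \frac{1}{20} \left(-14\right)\right) + 26004} = \frac{1}{\left(156 - \frac{14}{5}\right) + 26004} = \frac{1}{\frac{766}{5} + 26004} = \frac{1}{\frac{130786}{5}} = \frac{5}{130786}$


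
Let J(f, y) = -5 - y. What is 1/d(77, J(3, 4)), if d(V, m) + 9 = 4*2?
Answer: -1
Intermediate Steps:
d(V, m) = -1 (d(V, m) = -9 + 4*2 = -9 + 8 = -1)
1/d(77, J(3, 4)) = 1/(-1) = -1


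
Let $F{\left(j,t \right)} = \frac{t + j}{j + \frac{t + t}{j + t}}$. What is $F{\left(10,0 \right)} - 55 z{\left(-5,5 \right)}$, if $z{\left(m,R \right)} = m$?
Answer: $276$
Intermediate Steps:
$F{\left(j,t \right)} = \frac{j + t}{j + \frac{2 t}{j + t}}$
$F{\left(10,0 \right)} - 55 z{\left(-5,5 \right)} = \frac{\left(10 + 0\right)^{2}}{10^{2} + 2 \cdot 0 + 10 \cdot 0} - -275 = \frac{10^{2}}{100 + 0 + 0} + 275 = \frac{100}{100} + 275 = 100 \cdot \frac{1}{100} + 275 = 1 + 275 = 276$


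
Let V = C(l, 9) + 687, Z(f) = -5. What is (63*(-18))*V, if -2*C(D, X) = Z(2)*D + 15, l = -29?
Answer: -688338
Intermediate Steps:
C(D, X) = -15/2 + 5*D/2 (C(D, X) = -(-5*D + 15)/2 = -(15 - 5*D)/2 = -15/2 + 5*D/2)
V = 607 (V = (-15/2 + (5/2)*(-29)) + 687 = (-15/2 - 145/2) + 687 = -80 + 687 = 607)
(63*(-18))*V = (63*(-18))*607 = -1134*607 = -688338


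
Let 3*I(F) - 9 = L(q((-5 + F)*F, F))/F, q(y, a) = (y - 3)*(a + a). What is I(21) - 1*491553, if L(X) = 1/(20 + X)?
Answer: -433732905899/882378 ≈ -4.9155e+5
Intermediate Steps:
q(y, a) = 2*a*(-3 + y) (q(y, a) = (-3 + y)*(2*a) = 2*a*(-3 + y))
I(F) = 3 + 1/(3*F*(20 + 2*F*(-3 + F*(-5 + F)))) (I(F) = 3 + (1/((20 + 2*F*(-3 + (-5 + F)*F))*F))/3 = 3 + (1/((20 + 2*F*(-3 + F*(-5 + F)))*F))/3 = 3 + (1/(F*(20 + 2*F*(-3 + F*(-5 + F)))))/3 = 3 + 1/(3*F*(20 + 2*F*(-3 + F*(-5 + F)))))
I(21) - 1*491553 = (⅙)*(1 + 18*21*(10 + 21*(-3 + 21*(-5 + 21))))/(21*(10 + 21*(-3 + 21*(-5 + 21)))) - 1*491553 = (⅙)*(1/21)*(1 + 18*21*(10 + 21*(-3 + 21*16)))/(10 + 21*(-3 + 21*16)) - 491553 = (⅙)*(1/21)*(1 + 18*21*(10 + 21*(-3 + 336)))/(10 + 21*(-3 + 336)) - 491553 = (⅙)*(1/21)*(1 + 18*21*(10 + 21*333))/(10 + 21*333) - 491553 = (⅙)*(1/21)*(1 + 18*21*(10 + 6993))/(10 + 6993) - 491553 = (⅙)*(1/21)*(1 + 18*21*7003)/7003 - 491553 = (⅙)*(1/21)*(1/7003)*(1 + 2647134) - 491553 = (⅙)*(1/21)*(1/7003)*2647135 - 491553 = 2647135/882378 - 491553 = -433732905899/882378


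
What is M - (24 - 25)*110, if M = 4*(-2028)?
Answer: -8002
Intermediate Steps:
M = -8112
M - (24 - 25)*110 = -8112 - (24 - 25)*110 = -8112 - (-1)*110 = -8112 - 1*(-110) = -8112 + 110 = -8002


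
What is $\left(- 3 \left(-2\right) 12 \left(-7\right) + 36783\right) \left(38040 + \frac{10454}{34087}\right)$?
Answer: $\frac{47042251325586}{34087} \approx 1.3801 \cdot 10^{9}$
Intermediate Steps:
$\left(- 3 \left(-2\right) 12 \left(-7\right) + 36783\right) \left(38040 + \frac{10454}{34087}\right) = \left(- 3 \left(\left(-24\right) \left(-7\right)\right) + 36783\right) \left(38040 + 10454 \cdot \frac{1}{34087}\right) = \left(\left(-3\right) 168 + 36783\right) \left(38040 + \frac{10454}{34087}\right) = \left(-504 + 36783\right) \frac{1296679934}{34087} = 36279 \cdot \frac{1296679934}{34087} = \frac{47042251325586}{34087}$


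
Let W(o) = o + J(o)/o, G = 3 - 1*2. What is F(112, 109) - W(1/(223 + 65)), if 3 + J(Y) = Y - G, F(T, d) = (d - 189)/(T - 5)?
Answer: 35446069/30816 ≈ 1150.2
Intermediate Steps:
G = 1 (G = 3 - 2 = 1)
F(T, d) = (-189 + d)/(-5 + T)
J(Y) = -4 + Y (J(Y) = -3 + (Y - 1*1) = -3 + (Y - 1) = -3 + (-1 + Y) = -4 + Y)
W(o) = o + (-4 + o)/o
F(112, 109) - W(1/(223 + 65)) = (-189 + 109)/(-5 + 112) - (1 + 1/(223 + 65) - 4/(1/(223 + 65))) = -80/107 - (1 + 1/288 - 4/(1/288)) = (1/107)*(-80) - (1 + 1/288 - 4/1/288) = -80/107 - (1 + 1/288 - 4*288) = -80/107 - (1 + 1/288 - 1152) = -80/107 - 1*(-331487/288) = -80/107 + 331487/288 = 35446069/30816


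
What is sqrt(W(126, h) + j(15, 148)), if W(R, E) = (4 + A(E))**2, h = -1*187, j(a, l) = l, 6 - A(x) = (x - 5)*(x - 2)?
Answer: 2*sqrt(329023358) ≈ 36278.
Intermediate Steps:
A(x) = 6 - (-5 + x)*(-2 + x) (A(x) = 6 - (x - 5)*(x - 2) = 6 - (-5 + x)*(-2 + x))
h = -187
W(R, E) = (-E**2 + 7*E)**2 (W(R, E) = (4 + (-4 - E**2 + 7*E))**2 = (-E**2 + 7*E)**2)
sqrt(W(126, h) + j(15, 148)) = sqrt((-187)**2*(-7 - 187)**2 + 148) = sqrt(34969*(-194)**2 + 148) = sqrt(34969*37636 + 148) = sqrt(1316093284 + 148) = sqrt(1316093432) = 2*sqrt(329023358)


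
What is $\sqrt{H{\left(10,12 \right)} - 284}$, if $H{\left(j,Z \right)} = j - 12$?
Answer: $i \sqrt{286} \approx 16.912 i$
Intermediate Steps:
$H{\left(j,Z \right)} = -12 + j$ ($H{\left(j,Z \right)} = j - 12 = -12 + j$)
$\sqrt{H{\left(10,12 \right)} - 284} = \sqrt{\left(-12 + 10\right) - 284} = \sqrt{-2 - 284} = \sqrt{-286} = i \sqrt{286}$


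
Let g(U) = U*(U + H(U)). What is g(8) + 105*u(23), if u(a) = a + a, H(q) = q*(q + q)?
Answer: 5918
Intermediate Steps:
H(q) = 2*q² (H(q) = q*(2*q) = 2*q²)
u(a) = 2*a
g(U) = U*(U + 2*U²)
g(8) + 105*u(23) = 8²*(1 + 2*8) + 105*(2*23) = 64*(1 + 16) + 105*46 = 64*17 + 4830 = 1088 + 4830 = 5918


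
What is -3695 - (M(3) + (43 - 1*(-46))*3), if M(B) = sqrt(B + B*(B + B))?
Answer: -3962 - sqrt(21) ≈ -3966.6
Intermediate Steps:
M(B) = sqrt(B + 2*B**2) (M(B) = sqrt(B + B*(2*B)) = sqrt(B + 2*B**2))
-3695 - (M(3) + (43 - 1*(-46))*3) = -3695 - (sqrt(3*(1 + 2*3)) + (43 - 1*(-46))*3) = -3695 - (sqrt(3*(1 + 6)) + (43 + 46)*3) = -3695 - (sqrt(3*7) + 89*3) = -3695 - (sqrt(21) + 267) = -3695 - (267 + sqrt(21)) = -3695 + (-267 - sqrt(21)) = -3962 - sqrt(21)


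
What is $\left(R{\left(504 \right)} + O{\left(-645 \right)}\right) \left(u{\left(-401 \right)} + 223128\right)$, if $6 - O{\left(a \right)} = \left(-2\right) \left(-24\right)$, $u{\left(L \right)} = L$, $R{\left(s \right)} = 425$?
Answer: $85304441$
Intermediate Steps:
$O{\left(a \right)} = -42$ ($O{\left(a \right)} = 6 - \left(-2\right) \left(-24\right) = 6 - 48 = -42$)
$\left(R{\left(504 \right)} + O{\left(-645 \right)}\right) \left(u{\left(-401 \right)} + 223128\right) = \left(425 - 42\right) \left(-401 + 223128\right) = 383 \cdot 222727 = 85304441$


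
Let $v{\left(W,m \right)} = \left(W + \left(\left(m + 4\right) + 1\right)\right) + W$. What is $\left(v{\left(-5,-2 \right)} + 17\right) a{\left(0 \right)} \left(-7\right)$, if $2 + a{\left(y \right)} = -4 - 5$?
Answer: $770$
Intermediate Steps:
$v{\left(W,m \right)} = 5 + m + 2 W$ ($v{\left(W,m \right)} = \left(W + \left(\left(4 + m\right) + 1\right)\right) + W = \left(W + \left(5 + m\right)\right) + W = \left(5 + W + m\right) + W = 5 + m + 2 W$)
$a{\left(y \right)} = -11$ ($a{\left(y \right)} = -2 - 9 = -11$)
$\left(v{\left(-5,-2 \right)} + 17\right) a{\left(0 \right)} \left(-7\right) = \left(\left(5 - 2 + 2 \left(-5\right)\right) + 17\right) \left(-11\right) \left(-7\right) = \left(\left(5 - 2 - 10\right) + 17\right) \left(-11\right) \left(-7\right) = \left(-7 + 17\right) \left(-11\right) \left(-7\right) = 10 \left(-11\right) \left(-7\right) = \left(-110\right) \left(-7\right) = 770$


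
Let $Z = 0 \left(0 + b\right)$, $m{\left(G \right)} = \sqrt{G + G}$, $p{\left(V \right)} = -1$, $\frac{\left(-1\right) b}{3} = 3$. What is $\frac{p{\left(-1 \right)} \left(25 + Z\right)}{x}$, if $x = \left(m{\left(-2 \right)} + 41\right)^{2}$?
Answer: $- \frac{1677}{113569} + \frac{164 i}{113569} \approx -0.014766 + 0.0014441 i$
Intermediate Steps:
$b = -9$ ($b = \left(-3\right) 3 = -9$)
$m{\left(G \right)} = \sqrt{2} \sqrt{G}$ ($m{\left(G \right)} = \sqrt{2 G} = \sqrt{2} \sqrt{G}$)
$Z = 0$ ($Z = 0 \left(0 - 9\right) = 0 \left(-9\right) = 0$)
$x = \left(41 + 2 i\right)^{2}$ ($x = \left(\sqrt{2} \sqrt{-2} + 41\right)^{2} = \left(\sqrt{2} i \sqrt{2} + 41\right)^{2} = \left(2 i + 41\right)^{2} = \left(41 + 2 i\right)^{2} \approx 1677.0 + 164.0 i$)
$\frac{p{\left(-1 \right)} \left(25 + Z\right)}{x} = \frac{\left(-1\right) \left(25 + 0\right)}{1677 + 164 i} = \left(-1\right) 25 \frac{1677 - 164 i}{2839225} = - 25 \frac{1677 - 164 i}{2839225} = - \frac{1677 - 164 i}{113569}$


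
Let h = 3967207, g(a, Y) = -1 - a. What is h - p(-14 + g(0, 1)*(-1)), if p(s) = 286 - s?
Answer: 3966908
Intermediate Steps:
h - p(-14 + g(0, 1)*(-1)) = 3967207 - (286 - (-14 + (-1 - 1*0)*(-1))) = 3967207 - (286 - (-14 + (-1 + 0)*(-1))) = 3967207 - (286 - (-14 - 1*(-1))) = 3967207 - (286 - (-14 + 1)) = 3967207 - (286 - 1*(-13)) = 3967207 - (286 + 13) = 3967207 - 1*299 = 3967207 - 299 = 3966908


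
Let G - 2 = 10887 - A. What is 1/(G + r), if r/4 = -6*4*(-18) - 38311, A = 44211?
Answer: -1/184838 ≈ -5.4101e-6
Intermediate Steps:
r = -151516 (r = 4*(-6*4*(-18) - 38311) = 4*(-24*(-18) - 38311) = 4*(432 - 38311) = 4*(-37879) = -151516)
G = -33322 (G = 2 + (10887 - 1*44211) = 2 + (10887 - 44211) = 2 - 33324 = -33322)
1/(G + r) = 1/(-33322 - 151516) = 1/(-184838) = -1/184838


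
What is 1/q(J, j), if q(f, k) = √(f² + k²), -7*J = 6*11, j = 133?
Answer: 7*√871117/871117 ≈ 0.0075000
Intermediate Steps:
J = -66/7 (J = -6*11/7 = -⅐*66 = -66/7 ≈ -9.4286)
1/q(J, j) = 1/(√((-66/7)² + 133²)) = 1/(√(4356/49 + 17689)) = 1/(√(871117/49)) = 1/(√871117/7) = 7*√871117/871117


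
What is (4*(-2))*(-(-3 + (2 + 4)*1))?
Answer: 24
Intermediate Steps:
(4*(-2))*(-(-3 + (2 + 4)*1)) = -(-8)*(-3 + 6*1) = -(-8)*(-3 + 6) = -(-8)*3 = -8*(-3) = 24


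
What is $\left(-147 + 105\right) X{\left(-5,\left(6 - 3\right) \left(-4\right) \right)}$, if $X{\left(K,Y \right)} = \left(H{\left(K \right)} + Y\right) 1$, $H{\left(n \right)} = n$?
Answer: $714$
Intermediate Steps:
$X{\left(K,Y \right)} = K + Y$ ($X{\left(K,Y \right)} = \left(K + Y\right) 1 = K + Y$)
$\left(-147 + 105\right) X{\left(-5,\left(6 - 3\right) \left(-4\right) \right)} = \left(-147 + 105\right) \left(-5 + \left(6 - 3\right) \left(-4\right)\right) = - 42 \left(-5 + 3 \left(-4\right)\right) = - 42 \left(-5 - 12\right) = \left(-42\right) \left(-17\right) = 714$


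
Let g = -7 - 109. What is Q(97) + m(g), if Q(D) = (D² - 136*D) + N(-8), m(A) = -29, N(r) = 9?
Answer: -3803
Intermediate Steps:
g = -116
Q(D) = 9 + D² - 136*D (Q(D) = (D² - 136*D) + 9 = 9 + D² - 136*D)
Q(97) + m(g) = (9 + 97² - 136*97) - 29 = (9 + 9409 - 13192) - 29 = -3774 - 29 = -3803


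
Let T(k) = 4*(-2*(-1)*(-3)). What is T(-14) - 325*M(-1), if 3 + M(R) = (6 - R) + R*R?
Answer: -1649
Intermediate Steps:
M(R) = 3 + R**2 - R (M(R) = -3 + ((6 - R) + R*R) = -3 + ((6 - R) + R**2) = -3 + (6 + R**2 - R) = 3 + R**2 - R)
T(k) = -24 (T(k) = 4*(2*(-3)) = 4*(-6) = -24)
T(-14) - 325*M(-1) = -24 - 325*(3 + (-1)**2 - 1*(-1)) = -24 - 325*(3 + 1 + 1) = -24 - 325*5 = -24 - 1625 = -1649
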